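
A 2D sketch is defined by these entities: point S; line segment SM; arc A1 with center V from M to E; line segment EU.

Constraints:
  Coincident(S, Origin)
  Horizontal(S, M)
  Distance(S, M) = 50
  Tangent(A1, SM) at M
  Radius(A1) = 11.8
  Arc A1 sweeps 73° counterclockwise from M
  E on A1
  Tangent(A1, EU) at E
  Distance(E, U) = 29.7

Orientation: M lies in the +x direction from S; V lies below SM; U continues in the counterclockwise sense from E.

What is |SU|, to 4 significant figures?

47.46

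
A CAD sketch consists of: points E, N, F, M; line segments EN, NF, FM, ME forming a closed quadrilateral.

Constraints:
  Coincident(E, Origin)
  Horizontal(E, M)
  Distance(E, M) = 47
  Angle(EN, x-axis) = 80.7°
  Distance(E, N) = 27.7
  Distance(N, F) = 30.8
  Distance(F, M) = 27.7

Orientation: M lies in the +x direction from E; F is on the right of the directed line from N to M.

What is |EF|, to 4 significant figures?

19.31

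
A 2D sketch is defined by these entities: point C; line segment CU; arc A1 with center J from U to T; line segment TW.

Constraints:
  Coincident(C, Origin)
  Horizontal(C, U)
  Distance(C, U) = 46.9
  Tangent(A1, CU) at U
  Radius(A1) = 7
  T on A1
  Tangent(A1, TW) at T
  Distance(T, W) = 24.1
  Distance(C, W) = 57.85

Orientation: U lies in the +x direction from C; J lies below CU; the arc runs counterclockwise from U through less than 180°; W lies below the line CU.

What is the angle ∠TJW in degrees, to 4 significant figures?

73.80°

C is at the origin; CU is horizontal with |CU| = 46.9 and U on the +x side, so U = (46.90, 0.000). Tangency of A1 to CU means the radius JU is perpendicular to CU, so J = U + (0, -7) = (46.90, -7.000). Since JT ⟂ TW (tangency), |JW| = √(7.0² + 24.1²) = 25.10 regardless of where T sits on A1. So W lies on both circle(C, 57.85) and circle(J, 25.10); the below-CU intersection is W = (48.15, -32.06). T is the foot of the tangent from W: T = (40.28, -9.285).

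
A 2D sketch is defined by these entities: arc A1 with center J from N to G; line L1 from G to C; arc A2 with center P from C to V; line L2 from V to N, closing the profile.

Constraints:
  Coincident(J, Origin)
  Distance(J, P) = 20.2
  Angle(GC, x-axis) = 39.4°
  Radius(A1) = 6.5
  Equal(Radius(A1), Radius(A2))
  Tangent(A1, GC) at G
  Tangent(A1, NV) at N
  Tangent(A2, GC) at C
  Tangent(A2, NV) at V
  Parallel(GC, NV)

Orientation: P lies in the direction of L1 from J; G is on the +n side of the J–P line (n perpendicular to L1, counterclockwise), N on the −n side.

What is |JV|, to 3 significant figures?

21.2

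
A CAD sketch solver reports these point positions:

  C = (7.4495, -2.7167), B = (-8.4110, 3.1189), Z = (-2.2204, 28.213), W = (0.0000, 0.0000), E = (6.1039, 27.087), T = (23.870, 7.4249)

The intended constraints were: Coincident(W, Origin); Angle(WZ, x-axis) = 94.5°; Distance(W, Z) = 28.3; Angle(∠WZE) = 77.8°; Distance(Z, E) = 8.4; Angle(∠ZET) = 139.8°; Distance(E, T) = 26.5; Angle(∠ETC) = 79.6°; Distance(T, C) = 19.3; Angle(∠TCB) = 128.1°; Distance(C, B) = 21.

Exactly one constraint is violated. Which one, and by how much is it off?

Distance(C, B) = 21 — off by 4.10.

W = (0.00, 0.00) ✓; WZ at 94.50° ✓; |WZ| = 28.30 ✓; ∠WZE = 77.80° ✓; |ZE| = 8.400 ✓; ∠ZET = 139.8° ✓; |ET| = 26.50 ✓; ∠ETC = 79.60° ✓; |TC| = 19.30 ✓; ∠TCB = 128.1° ✓; |CB| = 16.90 ✗.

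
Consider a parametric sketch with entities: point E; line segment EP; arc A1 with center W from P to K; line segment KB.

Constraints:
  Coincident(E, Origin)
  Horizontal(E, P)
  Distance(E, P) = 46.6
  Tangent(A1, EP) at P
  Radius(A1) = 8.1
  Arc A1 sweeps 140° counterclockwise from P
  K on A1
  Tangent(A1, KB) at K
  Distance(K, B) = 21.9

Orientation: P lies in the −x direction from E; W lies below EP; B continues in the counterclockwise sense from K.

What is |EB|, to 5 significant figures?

45.085

E is at the origin; E and P share the same y with |EP| = 46.6 and P on the −x side, so P = (-46.600, 0.0000). Since A1 is tangent to EP there, WP ⟂ EP, so W = P + (0, -8.1) = (-46.600, -8.1000). On A1, P sits at bearing 90° from W; a 140° counterclockwise sweep puts K at bearing 230°, so K = W + 8.1·(cos 230°, sin 230°) = (-51.807, -14.305). Tangency of A1 to KB means the radius WK is perpendicular to KB, so KB runs along (−sin 230°, cos 230°); with |KB| = 21.9, B = (-35.030, -28.382). Then |EB| = |B − E| = 45.085.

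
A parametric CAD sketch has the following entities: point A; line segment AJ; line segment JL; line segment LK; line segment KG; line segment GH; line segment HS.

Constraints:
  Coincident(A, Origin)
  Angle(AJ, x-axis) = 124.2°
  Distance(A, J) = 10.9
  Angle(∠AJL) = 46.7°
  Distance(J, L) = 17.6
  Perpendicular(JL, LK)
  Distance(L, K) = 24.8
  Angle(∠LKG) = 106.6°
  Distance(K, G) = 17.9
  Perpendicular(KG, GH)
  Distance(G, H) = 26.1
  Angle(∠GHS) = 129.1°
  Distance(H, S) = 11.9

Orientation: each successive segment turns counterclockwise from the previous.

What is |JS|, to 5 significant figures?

4.9384

A is at the origin; AJ runs at 124.2° with length 10.9, so J = (-6.1267, 9.0152). ∠AJL = 46.7° gives JL at -102.50° from the x-axis; with |JL| = 17.6, L = (-9.9360, -8.1676). The perpendicularity gives LK at right angles to JL, so LK runs at -12.500°; with |LK| = 24.8, K = (14.276, -13.535). ∠LKG = 106.6° gives KG at 60.900° from the x-axis; with |KG| = 17.9, G = (22.981, 2.1052). KG is perpendicular to GH, so GH runs at 150.90°; with |GH| = 26.1, H = (0.17604, 14.799). ∠GHS = 129.1° gives HS at -158.20° from the x-axis; with |HS| = 11.9, S = (-10.873, 10.379). Then |JS| = |S − J| = 4.9384.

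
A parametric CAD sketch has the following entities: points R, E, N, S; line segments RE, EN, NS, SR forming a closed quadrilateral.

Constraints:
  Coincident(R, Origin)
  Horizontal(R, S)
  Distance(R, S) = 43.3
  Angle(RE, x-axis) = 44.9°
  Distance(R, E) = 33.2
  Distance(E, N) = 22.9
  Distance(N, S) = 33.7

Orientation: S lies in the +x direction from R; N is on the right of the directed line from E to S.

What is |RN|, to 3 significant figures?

11.1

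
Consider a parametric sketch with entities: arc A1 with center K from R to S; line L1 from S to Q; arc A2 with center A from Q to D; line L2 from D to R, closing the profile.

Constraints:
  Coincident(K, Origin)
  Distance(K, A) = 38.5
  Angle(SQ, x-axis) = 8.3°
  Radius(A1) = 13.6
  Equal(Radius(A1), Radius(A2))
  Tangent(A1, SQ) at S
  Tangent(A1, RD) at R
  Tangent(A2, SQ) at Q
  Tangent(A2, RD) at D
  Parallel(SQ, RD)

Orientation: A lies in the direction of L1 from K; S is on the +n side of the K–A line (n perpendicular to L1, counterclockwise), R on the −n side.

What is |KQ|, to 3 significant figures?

40.8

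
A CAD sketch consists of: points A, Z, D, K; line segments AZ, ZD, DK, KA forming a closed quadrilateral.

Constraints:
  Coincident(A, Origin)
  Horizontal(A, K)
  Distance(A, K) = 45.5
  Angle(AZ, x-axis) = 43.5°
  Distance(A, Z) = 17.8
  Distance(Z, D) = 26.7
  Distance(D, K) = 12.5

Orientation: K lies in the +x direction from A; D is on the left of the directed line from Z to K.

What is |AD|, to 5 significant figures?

41.086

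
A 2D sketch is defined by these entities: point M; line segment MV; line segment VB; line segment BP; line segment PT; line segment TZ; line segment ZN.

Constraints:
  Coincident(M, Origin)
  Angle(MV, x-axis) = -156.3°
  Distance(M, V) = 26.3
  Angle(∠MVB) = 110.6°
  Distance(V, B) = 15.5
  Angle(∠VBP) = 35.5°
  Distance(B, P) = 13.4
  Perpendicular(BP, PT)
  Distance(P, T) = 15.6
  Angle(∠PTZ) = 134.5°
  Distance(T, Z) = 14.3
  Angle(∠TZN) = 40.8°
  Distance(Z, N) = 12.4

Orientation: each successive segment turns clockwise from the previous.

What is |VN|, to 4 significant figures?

9.422

M is at the origin; MV runs at -156.3° with length 26.3, so V = (-24.08, -10.57). ∠MVB = 110.6° gives VB at 134.3° from the x-axis; with |VB| = 15.5, B = (-34.91, 0.5220). ∠VBP = 35.5° gives BP at -10.20° from the x-axis; with |BP| = 13.4, P = (-21.72, -1.851). BP ⟂ PT, so PT runs at -100.2°; with |PT| = 15.6, T = (-24.48, -17.20). ∠PTZ = 134.5° gives TZ at -145.7° from the x-axis; with |TZ| = 14.3, Z = (-36.29, -25.26). ∠TZN = 40.8° gives ZN at 75.10° from the x-axis; with |ZN| = 12.4, N = (-33.11, -13.28). Then |VN| = |N − V| = 9.422.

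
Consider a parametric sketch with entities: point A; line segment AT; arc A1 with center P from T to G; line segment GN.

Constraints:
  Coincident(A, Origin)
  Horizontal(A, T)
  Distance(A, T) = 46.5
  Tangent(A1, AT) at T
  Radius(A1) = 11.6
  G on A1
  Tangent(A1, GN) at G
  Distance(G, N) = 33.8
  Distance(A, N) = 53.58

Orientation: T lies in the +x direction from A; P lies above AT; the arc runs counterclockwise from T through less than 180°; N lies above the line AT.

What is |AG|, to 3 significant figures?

58.2

Checks: |PG| = 11.60 ✓; ∠(PG, GN) = 90.00° ✓; |GN| = 33.80 ✓; |AN| = 53.58 ✓.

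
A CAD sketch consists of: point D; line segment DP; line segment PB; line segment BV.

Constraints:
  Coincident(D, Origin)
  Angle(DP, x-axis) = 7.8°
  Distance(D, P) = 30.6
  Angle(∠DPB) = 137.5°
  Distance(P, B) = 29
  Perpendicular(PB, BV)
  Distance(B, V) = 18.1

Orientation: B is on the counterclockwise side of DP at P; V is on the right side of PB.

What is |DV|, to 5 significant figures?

64.512

D is at the origin; DP runs at 7.8° with length 30.6, so P = 30.6·(cos 7.8°, sin 7.8°) = (30.317, 4.1529). ∠DPB = 137.5°, so PB runs at 7.8° + (180° − 137.5°) = 50.300° from the x-axis; with |PB| = 29.0, B = P + 29.0·(cos 50.300°, sin 50.300°) = (48.841, 26.465). The perpendicularity gives BV at right angles to PB; with |BV| = 18.1 on the right of PB, V = B + 18.1·(0.76940, -0.63877) = (62.767, 14.904). Then |DV| = |V − D| = 64.512.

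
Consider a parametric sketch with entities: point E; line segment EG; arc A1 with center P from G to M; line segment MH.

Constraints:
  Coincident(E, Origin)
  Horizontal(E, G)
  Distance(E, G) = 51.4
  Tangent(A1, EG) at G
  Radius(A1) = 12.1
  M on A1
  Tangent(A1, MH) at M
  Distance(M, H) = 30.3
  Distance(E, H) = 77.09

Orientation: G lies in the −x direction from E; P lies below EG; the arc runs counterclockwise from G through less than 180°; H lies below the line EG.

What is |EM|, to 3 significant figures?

64.5

Checks: E.y = 0.00, G.y = 0.00 ✓; |PM| = 12.10 ✓; ∠(PM, MH) = 90.00° ✓; |MH| = 30.30 ✓; |EH| = 77.09 ✓.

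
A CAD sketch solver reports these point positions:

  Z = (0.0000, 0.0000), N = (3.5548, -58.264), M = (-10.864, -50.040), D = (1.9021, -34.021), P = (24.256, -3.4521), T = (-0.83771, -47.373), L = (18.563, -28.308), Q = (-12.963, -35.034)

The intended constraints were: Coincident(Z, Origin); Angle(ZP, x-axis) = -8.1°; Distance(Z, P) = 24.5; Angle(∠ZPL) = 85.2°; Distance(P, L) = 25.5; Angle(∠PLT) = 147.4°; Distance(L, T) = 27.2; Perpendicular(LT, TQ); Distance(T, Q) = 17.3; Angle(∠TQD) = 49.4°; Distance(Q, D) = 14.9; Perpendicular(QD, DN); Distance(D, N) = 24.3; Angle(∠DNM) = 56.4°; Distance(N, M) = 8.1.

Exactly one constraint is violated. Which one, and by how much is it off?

Distance(N, M) = 8.1 — off by 8.50.

Z = (0.00, 0.00) ✓; ZP at -8.100° ✓; |ZP| = 24.50 ✓; ∠ZPL = 85.20° ✓; |PL| = 25.50 ✓; ∠PLT = 147.4° ✓; |LT| = 27.20 ✓; ∠(LT, TQ) = 90.00° ✓; |TQ| = 17.30 ✓; ∠TQD = 49.40° ✓; |QD| = 14.90 ✓; ∠(QD, DN) = 90.00° ✓; |DN| = 24.30 ✓; ∠DNM = 56.40° ✓; |NM| = 16.60 ✗.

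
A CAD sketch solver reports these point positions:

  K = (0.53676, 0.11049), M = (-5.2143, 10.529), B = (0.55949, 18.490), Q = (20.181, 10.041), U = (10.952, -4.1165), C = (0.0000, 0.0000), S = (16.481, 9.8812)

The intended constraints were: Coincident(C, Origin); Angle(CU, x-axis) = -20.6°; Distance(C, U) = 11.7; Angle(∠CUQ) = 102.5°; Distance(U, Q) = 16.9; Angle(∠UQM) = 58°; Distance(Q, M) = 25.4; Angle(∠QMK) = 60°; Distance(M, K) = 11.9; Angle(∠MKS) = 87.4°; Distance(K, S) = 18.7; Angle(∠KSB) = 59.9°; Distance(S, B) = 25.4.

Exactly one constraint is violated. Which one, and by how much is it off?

Distance(S, B) = 25.4 — off by 7.30.

C = (0.00, 0.00) ✓; CU at -20.60° ✓; |CU| = 11.70 ✓; ∠CUQ = 102.5° ✓; |UQ| = 16.90 ✓; ∠UQM = 58.00° ✓; |QM| = 25.40 ✓; ∠QMK = 60.00° ✓; |MK| = 11.90 ✓; ∠MKS = 87.40° ✓; |KS| = 18.70 ✓; ∠KSB = 59.90° ✓; |SB| = 18.10 ✗.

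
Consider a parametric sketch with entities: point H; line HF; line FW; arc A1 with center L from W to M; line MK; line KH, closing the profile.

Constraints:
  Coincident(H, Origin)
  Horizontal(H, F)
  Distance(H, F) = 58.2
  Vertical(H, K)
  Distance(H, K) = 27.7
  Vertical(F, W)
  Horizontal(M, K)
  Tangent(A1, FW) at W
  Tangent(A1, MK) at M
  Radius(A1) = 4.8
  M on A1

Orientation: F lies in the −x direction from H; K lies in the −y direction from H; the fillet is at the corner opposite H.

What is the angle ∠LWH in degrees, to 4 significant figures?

21.48°

The virtual corner opposite H is at (-58.20, -27.70). Tangency of A1 to FW means the radius LW is perpendicular to FW and since A1 is tangent to MK there, LM ⟂ MK, with radius 4.8, so the center L sits 4.8 in from both sides at L = (-53.40, -22.90). That places the tangent points at W = (-58.20, -22.90) on FW and M = (-53.40, -27.70) on MK. Then cos ∠LWH = WL·WH / (|WL||WH|), giving 21.48°.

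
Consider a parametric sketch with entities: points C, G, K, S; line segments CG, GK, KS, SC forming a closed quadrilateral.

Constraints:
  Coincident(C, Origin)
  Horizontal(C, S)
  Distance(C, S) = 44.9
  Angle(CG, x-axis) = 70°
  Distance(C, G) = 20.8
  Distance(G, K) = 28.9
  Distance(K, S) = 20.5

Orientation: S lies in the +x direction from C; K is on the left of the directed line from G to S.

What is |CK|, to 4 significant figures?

40.45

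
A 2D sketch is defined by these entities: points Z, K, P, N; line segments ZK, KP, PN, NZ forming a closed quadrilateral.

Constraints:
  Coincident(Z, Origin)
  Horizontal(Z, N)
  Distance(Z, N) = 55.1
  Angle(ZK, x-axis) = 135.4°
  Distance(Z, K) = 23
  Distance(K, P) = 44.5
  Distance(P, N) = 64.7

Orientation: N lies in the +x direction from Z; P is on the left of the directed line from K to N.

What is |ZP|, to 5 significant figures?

51.097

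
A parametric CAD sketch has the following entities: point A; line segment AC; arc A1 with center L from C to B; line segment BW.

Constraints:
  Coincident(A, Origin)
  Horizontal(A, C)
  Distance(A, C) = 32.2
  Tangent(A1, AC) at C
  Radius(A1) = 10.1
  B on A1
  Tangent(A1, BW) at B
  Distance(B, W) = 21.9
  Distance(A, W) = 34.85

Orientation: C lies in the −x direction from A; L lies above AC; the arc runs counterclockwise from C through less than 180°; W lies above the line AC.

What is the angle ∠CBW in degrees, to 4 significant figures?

140.4°

A is at the origin; A and C share the same y with |AC| = 32.2 and C on the −x side, so C = (-32.20, 0.000). A1 meets AC tangentially, so LC is at right angles to AC, so L = C + (0, 10.1) = (-32.20, 10.10). Since LB ⟂ BW (tangency), |LW| = √(10.1² + 21.9²) = 24.12 regardless of where B sits on A1. So W lies on both circle(A, 34.85) and circle(L, 24.12); the above-AC intersection is W = (-18.19, 29.73). B is the foot of the tangent from W: B = (-22.28, 8.213).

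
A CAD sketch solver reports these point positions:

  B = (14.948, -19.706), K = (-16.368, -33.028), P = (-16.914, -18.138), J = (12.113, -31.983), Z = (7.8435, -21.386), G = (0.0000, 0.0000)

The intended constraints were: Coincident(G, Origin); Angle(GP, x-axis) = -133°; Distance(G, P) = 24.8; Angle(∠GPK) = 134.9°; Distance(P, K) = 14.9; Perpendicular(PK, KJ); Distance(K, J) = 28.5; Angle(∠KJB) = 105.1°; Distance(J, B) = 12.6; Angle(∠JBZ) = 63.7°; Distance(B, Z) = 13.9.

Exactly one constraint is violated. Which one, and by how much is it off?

Distance(B, Z) = 13.9 — off by 6.60.

G = (0.00, 0.00) ✓; GP at -133.0° ✓; |GP| = 24.80 ✓; ∠GPK = 134.9° ✓; |PK| = 14.90 ✓; ∠(PK, KJ) = 90.00° ✓; |KJ| = 28.50 ✓; ∠KJB = 105.1° ✓; |JB| = 12.60 ✓; ∠JBZ = 63.69° ✓; |BZ| = 7.300 ✗.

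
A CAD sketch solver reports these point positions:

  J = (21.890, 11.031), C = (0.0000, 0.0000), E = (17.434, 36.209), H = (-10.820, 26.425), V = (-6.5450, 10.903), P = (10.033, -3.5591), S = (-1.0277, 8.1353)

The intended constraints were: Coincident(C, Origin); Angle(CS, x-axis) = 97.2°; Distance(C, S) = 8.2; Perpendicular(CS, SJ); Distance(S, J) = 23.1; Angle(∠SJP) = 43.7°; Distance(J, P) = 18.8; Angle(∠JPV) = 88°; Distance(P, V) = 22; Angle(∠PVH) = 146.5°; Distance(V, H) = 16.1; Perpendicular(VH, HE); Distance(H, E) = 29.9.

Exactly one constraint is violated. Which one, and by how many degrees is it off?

Perpendicular(VH, HE) — off by 3.70°.

C = (0.00, 0.00) ✓; CS at 97.20° ✓; |CS| = 8.200 ✓; ∠(CS, SJ) = 90.00° ✓; |SJ| = 23.10 ✓; ∠SJP = 43.70° ✓; |JP| = 18.80 ✓; ∠JPV = 88.00° ✓; |PV| = 22.00 ✓; ∠PVH = 146.5° ✓; |VH| = 16.10 ✓; ∠(VH, HE) = 86.30° ✗; |HE| = 29.90 ✓.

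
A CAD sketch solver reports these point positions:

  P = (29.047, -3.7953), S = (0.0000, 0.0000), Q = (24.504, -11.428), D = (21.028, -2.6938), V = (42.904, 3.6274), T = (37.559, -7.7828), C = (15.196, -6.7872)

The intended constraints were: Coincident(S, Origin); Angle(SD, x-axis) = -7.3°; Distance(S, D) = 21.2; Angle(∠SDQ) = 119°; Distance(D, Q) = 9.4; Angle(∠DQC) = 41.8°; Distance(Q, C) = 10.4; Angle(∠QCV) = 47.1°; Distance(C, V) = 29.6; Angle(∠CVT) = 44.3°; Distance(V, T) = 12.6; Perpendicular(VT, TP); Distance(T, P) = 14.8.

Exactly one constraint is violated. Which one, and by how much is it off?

Distance(T, P) = 14.8 — off by 5.40.

S = (0.00, 0.00) ✓; SD at -7.300° ✓; |SD| = 21.20 ✓; ∠SDQ = 119.0° ✓; |DQ| = 9.400 ✓; ∠DQC = 41.80° ✓; |QC| = 10.40 ✓; ∠QCV = 47.10° ✓; |CV| = 29.60 ✓; ∠CVT = 44.30° ✓; |VT| = 12.60 ✓; ∠(VT, TP) = 90.00° ✓; |TP| = 9.400 ✗.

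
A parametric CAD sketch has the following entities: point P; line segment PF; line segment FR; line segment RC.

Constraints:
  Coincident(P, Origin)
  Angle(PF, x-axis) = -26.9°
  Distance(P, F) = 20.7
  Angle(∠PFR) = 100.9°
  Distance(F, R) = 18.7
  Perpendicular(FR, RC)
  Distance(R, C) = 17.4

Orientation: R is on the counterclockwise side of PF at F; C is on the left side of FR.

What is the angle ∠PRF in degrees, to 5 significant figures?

41.950°

P is at the origin; PF runs at -26.9° with length 20.7, so F = 20.7·(cos -26.9°, sin -26.9°) = (18.460, -9.3654). ∠PFR = 100.9°, so FR runs at -26.9° + (180° − 100.9°) = 52.200° from the x-axis; with |FR| = 18.7, R = F + 18.7·(cos 52.200°, sin 52.200°) = (29.922, 5.4105). Then cos ∠PRF = RP·RF / (|RP||RF|), giving 41.950°.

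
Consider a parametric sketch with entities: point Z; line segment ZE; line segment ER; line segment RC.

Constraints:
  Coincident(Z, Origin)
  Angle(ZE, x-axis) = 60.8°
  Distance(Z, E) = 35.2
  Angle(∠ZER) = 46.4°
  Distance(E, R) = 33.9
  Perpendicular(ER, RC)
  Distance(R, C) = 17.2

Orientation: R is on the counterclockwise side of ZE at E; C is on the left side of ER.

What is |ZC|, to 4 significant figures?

12.70

∠ZER = 46.4°, so ER runs at 60.8° + (180° − 46.4°) = 194.4° from the x-axis; with |ER| = 33.9, R = E + 33.9·(cos 194.4°, sin 194.4°) = (-15.66, 22.30). ER ⟂ RC; with |RC| = 17.2 on the left of ER, C = R + 17.2·(0.2487, -0.9686) = (-11.38, 5.637). Then |ZC| = |C − Z| = 12.70.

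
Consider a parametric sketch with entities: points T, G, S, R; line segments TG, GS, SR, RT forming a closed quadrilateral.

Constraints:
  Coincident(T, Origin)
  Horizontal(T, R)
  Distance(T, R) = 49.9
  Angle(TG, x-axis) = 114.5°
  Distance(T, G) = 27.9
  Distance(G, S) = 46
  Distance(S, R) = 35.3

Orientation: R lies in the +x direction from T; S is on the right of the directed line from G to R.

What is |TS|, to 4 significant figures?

19.82

Checks: |GS| = 46.00 ✓; |SR| = 35.30 ✓.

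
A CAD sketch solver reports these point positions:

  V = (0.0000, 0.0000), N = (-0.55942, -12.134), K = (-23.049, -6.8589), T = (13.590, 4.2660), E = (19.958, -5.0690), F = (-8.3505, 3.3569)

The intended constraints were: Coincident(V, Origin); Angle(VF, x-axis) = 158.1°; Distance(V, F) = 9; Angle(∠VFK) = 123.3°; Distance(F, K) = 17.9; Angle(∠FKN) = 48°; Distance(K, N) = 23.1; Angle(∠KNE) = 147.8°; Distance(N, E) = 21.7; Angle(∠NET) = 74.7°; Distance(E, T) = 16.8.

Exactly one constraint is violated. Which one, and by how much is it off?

Distance(E, T) = 16.8 — off by 5.50.

V = (0.00, 0.00) ✓; VF at 158.1° ✓; |VF| = 9.000 ✓; ∠VFK = 123.3° ✓; |FK| = 17.90 ✓; ∠FKN = 48.00° ✓; |KN| = 23.10 ✓; ∠KNE = 147.8° ✓; |NE| = 21.70 ✓; ∠NET = 74.70° ✓; |ET| = 11.30 ✗.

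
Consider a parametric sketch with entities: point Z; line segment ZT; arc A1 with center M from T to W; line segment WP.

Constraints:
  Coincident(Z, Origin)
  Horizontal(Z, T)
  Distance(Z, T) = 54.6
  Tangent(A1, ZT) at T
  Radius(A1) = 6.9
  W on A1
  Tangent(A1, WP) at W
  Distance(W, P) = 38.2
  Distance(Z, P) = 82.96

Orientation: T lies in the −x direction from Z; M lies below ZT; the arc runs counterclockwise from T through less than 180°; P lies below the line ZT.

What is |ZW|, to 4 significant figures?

61.44

Z is at the origin; Z and T share the same y with |ZT| = 54.6 and T on the −x side, so T = (-54.60, 0.000). Tangency of A1 to ZT means the radius MT is perpendicular to ZT, so M = T + (0, -6.9) = (-54.60, -6.900). Since MW ⟂ WP (tangency), |MP| = √(6.9² + 38.2²) = 38.82 regardless of where W sits on A1. So P lies on both circle(Z, 82.96) and circle(M, 38.82); the below-ZT intersection is P = (-71.69, -41.76). W is the foot of the tangent from P: W = (-61.24, -5.013).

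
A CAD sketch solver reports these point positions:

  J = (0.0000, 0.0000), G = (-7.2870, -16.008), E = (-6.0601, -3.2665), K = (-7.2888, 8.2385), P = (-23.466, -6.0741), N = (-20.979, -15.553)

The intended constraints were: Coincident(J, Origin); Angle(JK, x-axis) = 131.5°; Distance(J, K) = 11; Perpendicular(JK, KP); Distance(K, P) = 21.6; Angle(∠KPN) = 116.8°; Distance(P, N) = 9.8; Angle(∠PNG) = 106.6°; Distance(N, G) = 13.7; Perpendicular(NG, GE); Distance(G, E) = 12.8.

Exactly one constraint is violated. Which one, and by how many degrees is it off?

Perpendicular(NG, GE) — off by 3.60°.

J = (0.00, 0.00) ✓; JK at 131.5° ✓; |JK| = 11.00 ✓; ∠(JK, KP) = 90.00° ✓; |KP| = 21.60 ✓; ∠KPN = 116.8° ✓; |PN| = 9.800 ✓; ∠PNG = 106.6° ✓; |NG| = 13.70 ✓; ∠(NG, GE) = 86.40° ✗; |GE| = 12.80 ✓.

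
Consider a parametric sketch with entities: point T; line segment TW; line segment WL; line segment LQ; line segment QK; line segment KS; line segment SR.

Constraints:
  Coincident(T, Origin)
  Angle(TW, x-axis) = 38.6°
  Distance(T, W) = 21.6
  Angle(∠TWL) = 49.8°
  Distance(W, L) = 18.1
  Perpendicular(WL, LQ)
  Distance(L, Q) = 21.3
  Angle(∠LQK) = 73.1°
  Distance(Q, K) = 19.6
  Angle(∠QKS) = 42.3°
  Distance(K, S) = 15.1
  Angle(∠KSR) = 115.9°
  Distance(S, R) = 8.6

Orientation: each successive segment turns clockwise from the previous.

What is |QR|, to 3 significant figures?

6.98

∠QKS = 42.3° gives KS at -66.2° from the x-axis; with |KS| = 15.1, S = (7.40, 0.749). ∠KSR = 115.9° gives SR at -130° from the x-axis; with |SR| = 8.6, R = (1.83, -5.81). Then |QR| = |R − Q| = 6.98.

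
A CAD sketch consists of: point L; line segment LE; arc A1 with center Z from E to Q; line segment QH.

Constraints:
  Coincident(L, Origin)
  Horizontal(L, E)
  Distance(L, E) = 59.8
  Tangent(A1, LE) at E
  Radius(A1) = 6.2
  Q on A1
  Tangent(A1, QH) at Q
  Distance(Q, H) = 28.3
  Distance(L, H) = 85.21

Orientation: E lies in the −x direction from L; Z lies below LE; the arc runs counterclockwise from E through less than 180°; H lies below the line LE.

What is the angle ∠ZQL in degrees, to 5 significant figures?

37.711°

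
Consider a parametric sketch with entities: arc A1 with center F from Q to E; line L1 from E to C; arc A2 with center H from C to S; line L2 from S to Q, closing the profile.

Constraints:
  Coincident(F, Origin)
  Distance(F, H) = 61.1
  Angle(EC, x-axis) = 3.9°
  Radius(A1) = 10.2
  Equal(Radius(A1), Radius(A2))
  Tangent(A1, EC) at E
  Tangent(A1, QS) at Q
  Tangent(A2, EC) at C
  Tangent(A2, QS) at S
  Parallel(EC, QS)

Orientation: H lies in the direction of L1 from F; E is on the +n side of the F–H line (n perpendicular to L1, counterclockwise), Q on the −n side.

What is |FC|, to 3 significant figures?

61.9

Tangency of A1 to both parallel lines with radius 10.2 puts E and Q at F ± 10.2·n: E = (-0.694, 10.2), Q = (0.694, -10.2). Equal radii place C and S the same way about H: C = H + 10.2·n = (60.3, 14.3), S = H − 10.2·n = (61.7, -6.02). Then |FC| = |C − F| = 61.9.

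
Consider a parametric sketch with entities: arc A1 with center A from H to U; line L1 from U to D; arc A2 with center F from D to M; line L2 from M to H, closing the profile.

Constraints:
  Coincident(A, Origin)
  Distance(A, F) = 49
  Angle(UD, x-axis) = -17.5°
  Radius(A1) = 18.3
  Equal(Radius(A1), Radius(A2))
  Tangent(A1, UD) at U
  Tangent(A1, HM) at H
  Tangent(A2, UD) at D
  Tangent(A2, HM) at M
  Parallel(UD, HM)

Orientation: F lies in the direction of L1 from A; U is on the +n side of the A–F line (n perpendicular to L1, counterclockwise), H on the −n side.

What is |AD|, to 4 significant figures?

52.31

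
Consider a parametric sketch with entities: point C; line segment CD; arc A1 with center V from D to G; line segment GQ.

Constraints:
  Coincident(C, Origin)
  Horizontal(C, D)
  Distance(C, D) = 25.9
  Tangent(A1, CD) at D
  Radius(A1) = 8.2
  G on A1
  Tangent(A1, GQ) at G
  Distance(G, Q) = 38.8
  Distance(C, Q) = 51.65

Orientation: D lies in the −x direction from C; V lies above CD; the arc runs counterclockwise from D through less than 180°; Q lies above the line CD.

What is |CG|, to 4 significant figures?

19.77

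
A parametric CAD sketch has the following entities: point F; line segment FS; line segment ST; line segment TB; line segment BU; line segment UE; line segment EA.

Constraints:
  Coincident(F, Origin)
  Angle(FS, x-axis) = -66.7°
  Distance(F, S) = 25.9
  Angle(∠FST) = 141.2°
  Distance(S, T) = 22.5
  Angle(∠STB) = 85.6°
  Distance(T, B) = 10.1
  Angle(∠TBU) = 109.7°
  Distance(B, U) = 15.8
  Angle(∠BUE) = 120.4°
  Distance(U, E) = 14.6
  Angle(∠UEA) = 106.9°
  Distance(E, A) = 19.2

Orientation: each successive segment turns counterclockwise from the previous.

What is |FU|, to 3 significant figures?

26.7

∠STB = 85.6° gives TB at 66.5° from the x-axis; with |TB| = 10.1, B = (34.2, -25.1). ∠TBU = 109.7° gives BU at 137° from the x-axis; with |BU| = 15.8, U = (22.6, -14.2). Then |FU| = |U − F| = 26.7.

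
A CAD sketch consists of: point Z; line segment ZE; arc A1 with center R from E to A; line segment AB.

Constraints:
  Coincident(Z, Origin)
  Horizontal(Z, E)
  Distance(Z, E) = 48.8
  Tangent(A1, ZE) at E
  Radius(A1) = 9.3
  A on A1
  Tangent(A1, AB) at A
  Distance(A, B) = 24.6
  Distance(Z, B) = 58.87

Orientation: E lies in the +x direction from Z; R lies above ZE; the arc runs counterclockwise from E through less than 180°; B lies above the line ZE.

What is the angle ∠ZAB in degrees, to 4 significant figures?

78.21°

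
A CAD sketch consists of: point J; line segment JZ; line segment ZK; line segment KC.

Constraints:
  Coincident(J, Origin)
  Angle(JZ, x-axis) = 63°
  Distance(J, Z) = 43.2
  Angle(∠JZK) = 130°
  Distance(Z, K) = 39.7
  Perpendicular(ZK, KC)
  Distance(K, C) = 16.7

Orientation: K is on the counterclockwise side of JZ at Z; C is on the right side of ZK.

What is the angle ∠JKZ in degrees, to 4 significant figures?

26.13°

J is at the origin; JZ runs at 63.0° with length 43.2, so Z = 43.2·(cos 63.0°, sin 63.0°) = (19.61, 38.49). ∠JZK = 130.0°, so ZK runs at 63.0° + (180° − 130.0°) = 113.0° from the x-axis; with |ZK| = 39.7, K = Z + 39.7·(cos 113.0°, sin 113.0°) = (4.100, 75.04). Then cos ∠JKZ = KJ·KZ / (|KJ||KZ|), giving 26.13°.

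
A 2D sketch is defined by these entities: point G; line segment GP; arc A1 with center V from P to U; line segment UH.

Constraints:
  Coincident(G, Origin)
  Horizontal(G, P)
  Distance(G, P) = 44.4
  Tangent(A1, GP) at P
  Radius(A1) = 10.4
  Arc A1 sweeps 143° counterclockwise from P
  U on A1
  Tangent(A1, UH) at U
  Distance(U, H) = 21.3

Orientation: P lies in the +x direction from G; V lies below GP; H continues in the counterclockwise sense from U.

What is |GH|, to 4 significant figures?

63.53

G is at the origin; G and P share the same y with |GP| = 44.4 and P on the +x side, so P = (44.40, 0.000). The tangent condition forces VP to be normal to GP, so V = P + (0, -10.4) = (44.40, -10.40). On A1, P sits at bearing 90° from V; a 143° counterclockwise sweep puts U at bearing 233°, so U = V + 10.4·(cos 233°, sin 233°) = (38.14, -18.71). Tangency of A1 to UH means the radius VU is perpendicular to UH, so UH runs along (−sin 233°, cos 233°); with |UH| = 21.3, H = (55.15, -31.52). Then |GH| = |H − G| = 63.53.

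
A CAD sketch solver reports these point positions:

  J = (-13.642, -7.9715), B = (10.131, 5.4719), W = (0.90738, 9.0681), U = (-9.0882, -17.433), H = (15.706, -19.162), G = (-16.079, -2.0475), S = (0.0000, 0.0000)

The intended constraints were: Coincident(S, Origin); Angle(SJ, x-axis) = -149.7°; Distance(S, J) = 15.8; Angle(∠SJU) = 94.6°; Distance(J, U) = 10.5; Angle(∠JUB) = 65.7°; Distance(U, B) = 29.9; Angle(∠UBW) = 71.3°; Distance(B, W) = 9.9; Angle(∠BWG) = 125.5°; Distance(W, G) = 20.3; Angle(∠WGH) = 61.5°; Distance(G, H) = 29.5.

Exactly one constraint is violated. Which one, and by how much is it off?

Distance(G, H) = 29.5 — off by 6.60.

S = (0.00, 0.00) ✓; SJ at -149.7° ✓; |SJ| = 15.80 ✓; ∠SJU = 94.60° ✓; |JU| = 10.50 ✓; ∠JUB = 65.70° ✓; |UB| = 29.90 ✓; ∠UBW = 71.30° ✓; |BW| = 9.900 ✓; ∠BWG = 125.5° ✓; |WG| = 20.30 ✓; ∠WGH = 61.50° ✓; |GH| = 36.10 ✗.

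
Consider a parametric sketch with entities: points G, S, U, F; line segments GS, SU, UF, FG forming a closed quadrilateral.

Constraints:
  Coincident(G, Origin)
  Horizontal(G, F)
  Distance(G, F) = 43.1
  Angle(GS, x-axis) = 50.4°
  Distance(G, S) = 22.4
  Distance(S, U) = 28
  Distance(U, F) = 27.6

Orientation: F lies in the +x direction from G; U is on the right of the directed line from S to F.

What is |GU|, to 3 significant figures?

20.5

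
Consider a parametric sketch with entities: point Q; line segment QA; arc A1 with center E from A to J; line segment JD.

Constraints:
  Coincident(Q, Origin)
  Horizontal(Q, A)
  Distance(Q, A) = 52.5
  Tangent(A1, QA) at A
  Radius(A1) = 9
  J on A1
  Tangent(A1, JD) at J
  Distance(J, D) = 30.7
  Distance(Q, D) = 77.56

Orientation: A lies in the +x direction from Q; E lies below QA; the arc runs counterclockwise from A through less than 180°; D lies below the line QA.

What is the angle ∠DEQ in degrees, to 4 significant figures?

129.2°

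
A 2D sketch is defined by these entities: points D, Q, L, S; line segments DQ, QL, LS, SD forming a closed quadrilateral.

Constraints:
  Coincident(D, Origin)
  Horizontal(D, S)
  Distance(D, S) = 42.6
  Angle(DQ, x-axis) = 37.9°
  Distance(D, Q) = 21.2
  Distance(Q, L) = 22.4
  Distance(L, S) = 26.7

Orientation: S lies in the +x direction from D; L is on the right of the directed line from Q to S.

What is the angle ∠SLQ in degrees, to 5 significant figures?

71.693°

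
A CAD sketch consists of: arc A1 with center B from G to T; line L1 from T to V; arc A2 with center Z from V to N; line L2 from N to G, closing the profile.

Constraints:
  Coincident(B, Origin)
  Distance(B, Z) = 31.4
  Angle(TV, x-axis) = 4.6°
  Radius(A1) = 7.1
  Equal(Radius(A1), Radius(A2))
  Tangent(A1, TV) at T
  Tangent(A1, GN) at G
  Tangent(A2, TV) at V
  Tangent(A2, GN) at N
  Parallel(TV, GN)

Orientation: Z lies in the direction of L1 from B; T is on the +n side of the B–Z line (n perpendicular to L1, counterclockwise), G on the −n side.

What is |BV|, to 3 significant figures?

32.2

The slot axis is L1's direction at 4.6°, so u = (cos 4.6°, sin 4.6°) = (0.997, 0.0802) and n = (−sin 4.6°, cos 4.6°) = (-0.0802, 0.997). B is at the origin and Z lies 31.4 along u from B, so Z = 31.4·u = (31.3, 2.52). Tangency of A1 to both parallel lines with radius 7.1 puts T and G at B ± 7.1·n: T = (-0.569, 7.08), G = (0.569, -7.08). Equal radii place V and N the same way about Z: V = Z + 7.1·n = (30.7, 9.60), N = Z − 7.1·n = (31.9, -4.56). Then |BV| = |V − B| = 32.2.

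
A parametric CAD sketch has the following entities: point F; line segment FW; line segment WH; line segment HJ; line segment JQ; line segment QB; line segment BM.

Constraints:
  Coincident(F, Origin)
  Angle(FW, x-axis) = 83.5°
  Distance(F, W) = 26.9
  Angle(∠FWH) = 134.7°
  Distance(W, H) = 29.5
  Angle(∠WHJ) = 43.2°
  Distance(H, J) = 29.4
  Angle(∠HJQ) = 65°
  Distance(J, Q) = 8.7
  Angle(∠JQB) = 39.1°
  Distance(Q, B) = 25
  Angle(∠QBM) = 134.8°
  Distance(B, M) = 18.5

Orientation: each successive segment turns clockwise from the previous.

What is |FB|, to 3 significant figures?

45.7

∠HJQ = 65.0° gives JQ at 146° from the x-axis; with |JQ| = 8.7, Q = (14.6, 20.7). ∠JQB = 39.1° gives QB at 5.50° from the x-axis; with |QB| = 25.0, B = (39.5, 23.1). Then |FB| = |B − F| = 45.7.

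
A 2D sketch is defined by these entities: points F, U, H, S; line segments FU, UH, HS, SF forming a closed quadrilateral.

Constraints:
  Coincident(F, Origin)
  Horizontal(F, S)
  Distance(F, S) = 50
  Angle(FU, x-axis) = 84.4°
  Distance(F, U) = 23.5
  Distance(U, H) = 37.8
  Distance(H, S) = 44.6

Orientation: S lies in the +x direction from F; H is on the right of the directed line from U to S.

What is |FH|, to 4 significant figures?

15.99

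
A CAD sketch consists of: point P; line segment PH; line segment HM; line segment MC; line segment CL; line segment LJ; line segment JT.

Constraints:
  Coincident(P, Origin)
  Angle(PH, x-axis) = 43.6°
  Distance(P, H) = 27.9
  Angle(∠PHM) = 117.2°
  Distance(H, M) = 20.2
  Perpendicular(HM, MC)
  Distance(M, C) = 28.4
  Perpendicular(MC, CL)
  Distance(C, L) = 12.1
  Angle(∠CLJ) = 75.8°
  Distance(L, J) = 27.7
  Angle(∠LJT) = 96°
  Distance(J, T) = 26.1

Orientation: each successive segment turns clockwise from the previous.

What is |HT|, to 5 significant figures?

41.068

P is at the origin; PH runs at 43.6° with length 27.9, so H = (20.204, 19.240). ∠PHM = 117.2° gives HM at -19.200° from the x-axis; with |HM| = 20.2, M = (39.281, 12.597). HM ⟂ MC, so MC runs at -109.20°; with |MC| = 28.4, C = (29.941, -14.223). MC is perpendicular to CL, so CL runs at 160.80°; with |CL| = 12.1, L = (18.514, -10.244). ∠CLJ = 75.8° gives LJ at 56.600° from the x-axis; with |LJ| = 27.7, J = (33.762, 12.882). ∠LJT = 96.0° gives JT at -27.400° from the x-axis; with |JT| = 26.1, T = (56.934, 0.87035). Then |HT| = |T − H| = 41.068.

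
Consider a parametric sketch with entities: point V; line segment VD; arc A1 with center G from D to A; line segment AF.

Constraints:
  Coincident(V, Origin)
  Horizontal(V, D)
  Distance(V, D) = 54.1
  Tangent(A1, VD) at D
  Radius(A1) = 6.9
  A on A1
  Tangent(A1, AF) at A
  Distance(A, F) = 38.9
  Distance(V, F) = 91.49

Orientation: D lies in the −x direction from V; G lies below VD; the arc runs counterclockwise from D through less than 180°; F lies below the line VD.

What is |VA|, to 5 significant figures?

58.966

V is at the origin; VD is horizontal with |VD| = 54.1 and D on the −x side, so D = (-54.100, 0.0000). Since A1 is tangent to VD there, GD ⟂ VD, so G = D + (0, -6.9) = (-54.100, -6.9000). Since GA ⟂ AF (tangency), |GF| = √(6.9² + 38.9²) = 39.507 regardless of where A sits on A1. So F lies on both circle(V, 91.49) and circle(G, 39.507); the below-VD intersection is F = (-86.699, -29.219). A is the foot of the tangent from F: A = (-58.933, -1.9749).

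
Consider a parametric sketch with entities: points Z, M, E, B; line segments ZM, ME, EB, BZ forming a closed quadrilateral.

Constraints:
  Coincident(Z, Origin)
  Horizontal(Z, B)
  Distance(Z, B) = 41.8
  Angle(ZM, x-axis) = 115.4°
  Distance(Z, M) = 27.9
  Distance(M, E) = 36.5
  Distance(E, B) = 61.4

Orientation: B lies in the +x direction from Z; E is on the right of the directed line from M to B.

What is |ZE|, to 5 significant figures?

21.503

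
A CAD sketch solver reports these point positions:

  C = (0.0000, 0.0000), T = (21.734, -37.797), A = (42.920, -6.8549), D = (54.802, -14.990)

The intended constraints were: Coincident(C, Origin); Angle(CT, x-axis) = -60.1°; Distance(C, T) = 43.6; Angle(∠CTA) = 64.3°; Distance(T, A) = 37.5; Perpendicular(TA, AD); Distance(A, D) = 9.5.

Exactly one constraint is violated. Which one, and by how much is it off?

Distance(A, D) = 9.5 — off by 4.90.

C = (0.00, 0.00) ✓; CT at -60.10° ✓; |CT| = 43.60 ✓; ∠CTA = 64.30° ✓; |TA| = 37.50 ✓; ∠(TA, AD) = 90.00° ✓; |AD| = 14.40 ✗.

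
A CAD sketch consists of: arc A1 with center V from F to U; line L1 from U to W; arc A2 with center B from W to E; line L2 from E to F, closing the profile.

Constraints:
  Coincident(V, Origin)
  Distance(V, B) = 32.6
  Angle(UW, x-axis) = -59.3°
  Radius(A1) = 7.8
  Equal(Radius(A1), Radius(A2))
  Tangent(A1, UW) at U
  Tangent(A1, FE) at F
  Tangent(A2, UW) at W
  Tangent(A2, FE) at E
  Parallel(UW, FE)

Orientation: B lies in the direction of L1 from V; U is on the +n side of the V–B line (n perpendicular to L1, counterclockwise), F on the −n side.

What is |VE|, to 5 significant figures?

33.520

The slot axis is L1's direction at -59.3°, so u = (cos -59.3°, sin -59.3°) = (0.51054, -0.85985) and n = (−sin -59.3°, cos -59.3°) = (0.85985, 0.51054). V is at the origin and B lies 32.6 along u from V, so B = 32.6·u = (16.644, -28.031). Tangency of A1 to both parallel lines with radius 7.8 puts U and F at V ± 7.8·n: U = (6.7068, 3.9822), F = (-6.7068, -3.9822). Equal radii place W and E the same way about B: W = B + 7.8·n = (23.351, -24.049), E = B − 7.8·n = (9.9369, -32.013). Then |VE| = |E − V| = 33.520.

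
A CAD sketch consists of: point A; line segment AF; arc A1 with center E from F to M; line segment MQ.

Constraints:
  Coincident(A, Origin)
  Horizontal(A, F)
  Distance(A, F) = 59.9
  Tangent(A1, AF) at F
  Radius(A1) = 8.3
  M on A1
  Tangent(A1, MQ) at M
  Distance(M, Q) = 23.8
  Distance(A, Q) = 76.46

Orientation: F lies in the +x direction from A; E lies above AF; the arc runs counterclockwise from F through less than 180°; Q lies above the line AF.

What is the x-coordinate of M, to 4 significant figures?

68.18

Checks: |EM| = 8.300 ✓; ∠(EM, MQ) = 90.00° ✓; |MQ| = 23.80 ✓; |AQ| = 76.46 ✓.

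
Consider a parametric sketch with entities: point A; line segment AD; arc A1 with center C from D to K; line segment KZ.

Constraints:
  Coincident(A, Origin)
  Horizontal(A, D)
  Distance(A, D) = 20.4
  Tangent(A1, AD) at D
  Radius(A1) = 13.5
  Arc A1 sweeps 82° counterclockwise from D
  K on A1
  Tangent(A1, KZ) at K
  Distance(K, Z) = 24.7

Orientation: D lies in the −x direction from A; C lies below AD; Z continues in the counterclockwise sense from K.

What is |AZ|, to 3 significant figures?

51.8

A is at the origin; A and D share the same y with |AD| = 20.4 and D on the −x side, so D = (-20.4, 0.00). Since A1 is tangent to AD there, CD ⟂ AD, so C = D + (0, -13.5) = (-20.4, -13.5). On A1, D sits at bearing 90° from C; an 82° counterclockwise sweep puts K at bearing 172°, so K = C + 13.5·(cos 172°, sin 172°) = (-33.8, -11.6). A1 meets KZ tangentially, so CK is at right angles to KZ, so KZ runs along (−sin 172°, cos 172°); with |KZ| = 24.7, Z = (-37.2, -36.1). Then |AZ| = |Z − A| = 51.8.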